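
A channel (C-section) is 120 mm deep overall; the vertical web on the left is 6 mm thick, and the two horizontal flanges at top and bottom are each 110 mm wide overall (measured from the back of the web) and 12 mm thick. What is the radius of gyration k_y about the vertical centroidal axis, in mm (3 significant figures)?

k_y ≈ 35.0 mm

Break the section into simple shapes (no overlaps), measuring from the bottom-left corner of the bounding box.
Web: 6 × 120, A = 720 mm², x = 3 mm, Ī = 2 160 mm⁴.
Top flange (beyond web): 104 × 12, A = 1 248 mm², x = 58 mm, Ī = 1 124 864 mm⁴.
Bottom flange (beyond web): 104 × 12, A = 1 248 mm², x = 58 mm, Ī = 1 124 864 mm⁴.
Centroid: x̄ = ΣA·x / ΣA = 45.687 mm.
Transfer each piece to the vertical centroidal axis using Ī + A·d² with d = x − 45.687:
  web: d = -42.687 mm → contributes +1 314 103 mm⁴
  top flange (beyond web): d = 12.313 mm → contributes +1 314 087 mm⁴
  bottom flange (beyond web): d = 12.313 mm → contributes +1 314 087 mm⁴
Total I = 3 942 276 mm⁴.
Radius of gyration: k = √(I/A) = √(3 942 276 / 3 216) = 35.012 mm.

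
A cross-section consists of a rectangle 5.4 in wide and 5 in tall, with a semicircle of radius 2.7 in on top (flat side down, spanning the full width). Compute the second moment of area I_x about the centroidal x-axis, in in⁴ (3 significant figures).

I_x ≈ 169 in⁴

Treat the section as a set of non-overlapping primitives; coordinates are from the bounding-box lower-left.
Rectangular body: 5.4 × 5, A = 27 in², y = 2.5 in, Ī = 56.25 in⁴.
Semicircular cap: semicircle r = 2.7, A = 11.451 in², y = 6.1459 in, Ī = 5.8329 in⁴.
Centroid: ȳ = ΣA·y / ΣA = 3.5858 in.
Transfer each piece to the centroidal x-axis using Ī + A·d² with d = y − 3.5858:
  rectangular body: d = -1.0858 in → contributes +88.081 in⁴
  semicircular cap: d = 2.5601 in → contributes +80.886 in⁴
Total I = 168.97 in⁴.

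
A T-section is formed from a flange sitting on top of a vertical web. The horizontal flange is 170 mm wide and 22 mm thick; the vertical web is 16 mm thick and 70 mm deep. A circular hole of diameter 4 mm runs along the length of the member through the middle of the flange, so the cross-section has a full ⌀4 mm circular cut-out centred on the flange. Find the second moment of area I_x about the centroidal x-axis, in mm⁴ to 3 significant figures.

I_x ≈ 2.43 × 10⁶ mm⁴

Break the section into simple shapes (no overlaps), measuring from the bottom-left corner of the bounding box.
Flange: 170 × 22, A = 3 740 mm², y = 81 mm, Ī = 150 847 mm⁴.
Web: 16 × 70, A = 1 120 mm², y = 35 mm, Ī = 457 333 mm⁴.
Hole (subtracted): ⌀4, A = 12.566 mm², y = 81 mm, Ī = 12.566 mm⁴.
Centroid: ȳ = ΣA·y / ΣA = 70.372 mm.
Transfer each piece to the centroidal x-axis using Ī + A·d² with d = y − 70.372:
  flange: d = 10.628 mm → contributes +573 320 mm⁴
  web: d = -35.372 mm → contributes +1 858 629 mm⁴
  hole: d = 10.628 mm → contributes −1432.1 mm⁴
Total I = 2 430 517 mm⁴.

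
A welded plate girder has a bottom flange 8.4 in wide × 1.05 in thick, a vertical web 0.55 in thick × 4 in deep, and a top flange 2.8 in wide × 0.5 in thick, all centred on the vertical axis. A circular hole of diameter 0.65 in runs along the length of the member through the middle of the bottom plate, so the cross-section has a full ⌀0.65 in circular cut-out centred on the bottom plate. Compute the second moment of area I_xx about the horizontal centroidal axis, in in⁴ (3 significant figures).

Decompose the section into non-overlapping parts with the origin at the bottom-left of its bounding rectangle.
Bottom plate: 8.4 × 1.05, A = 8.82 in², y = 0.525 in, Ī = 0.81034 in⁴.
Web plate: 0.55 × 4, A = 2.2 in², y = 3.05 in, Ī = 2.9333 in⁴.
Top plate: 2.8 × 0.5, A = 1.4 in², y = 5.3 in, Ī = 0.029167 in⁴.
Hole (subtracted): ⌀0.65, A = 0.33183 in², y = 0.525 in, Ī = 0.0087624 in⁴.
Centroid: ȳ = ΣA·y / ΣA = 1.5376 in.
Transfer each piece to the horizontal centroidal axis using Ī + A·d² with d = y − 1.5376:
  bottom plate: d = -1.0126 in → contributes +9.8533 in⁴
  web plate: d = 1.5124 in → contributes +7.9658 in⁴
  top plate: d = 3.7624 in → contributes +19.848 in⁴
  hole: d = -1.0126 in → contributes −0.34898 in⁴
Total I = 37.318 in⁴.

I_xx ≈ 37.3 in⁴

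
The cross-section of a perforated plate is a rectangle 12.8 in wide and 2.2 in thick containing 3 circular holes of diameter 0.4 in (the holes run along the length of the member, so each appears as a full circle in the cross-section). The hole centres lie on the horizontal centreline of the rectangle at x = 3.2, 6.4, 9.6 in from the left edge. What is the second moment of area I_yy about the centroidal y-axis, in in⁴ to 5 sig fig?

Treat the section as a set of non-overlapping primitives; coordinates are from the bounding-box lower-left.
Plate: 12.8 × 2.2, A = 28.16 in², x = 6.4 in, Ī = 384.4779 in⁴.
Hole 1 (subtracted): ⌀0.4, A = 0.1256637 in², x = 3.2 in, Ī = 0.001256637 in⁴.
Hole 2 (subtracted): ⌀0.4, A = 0.1256637 in², x = 6.4 in, Ī = 0.001256637 in⁴.
Hole 3 (subtracted): ⌀0.4, A = 0.1256637 in², x = 9.6 in, Ī = 0.001256637 in⁴.
By symmetry the centroid is at mid-width, x̄ = 6.4 in.
Transfer each piece to the centroidal y-axis using Ī + A·d² with d = x − 6.4:
  plate: d = 0 in → contributes +384.4779 in⁴
  hole 1: d = -3.2 in → contributes −1.288053 in⁴
  hole 2: d = 0 in → contributes −0.001256637 in⁴
  hole 3: d = 3.2 in → contributes −1.288053 in⁴
Total I = 381.9005 in⁴.

I_yy ≈ 381.90 in⁴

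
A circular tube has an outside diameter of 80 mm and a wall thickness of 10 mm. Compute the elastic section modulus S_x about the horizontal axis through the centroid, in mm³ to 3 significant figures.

S_x ≈ 3.44 × 10⁴ mm³

Split into non-overlapping primitives; take the origin at the lower-left of the bounding box.
Outer circle: ⌀80, A = 5026.5 mm², y = 40 mm, Ī = 2 010 619 mm⁴.
Bore (subtracted): ⌀60, A = 2827.4 mm², y = 40 mm, Ī = 636 173 mm⁴.
By symmetry the centroid is at mid-height, ȳ = 40 mm.
All pieces are centred on the horizontal axis through the centroid, so I = ΣĪ (holes subtracted) = 1 374 447 mm⁴.
Extreme fibre distance c = 40 mm; S = I/c = 34 361 mm³.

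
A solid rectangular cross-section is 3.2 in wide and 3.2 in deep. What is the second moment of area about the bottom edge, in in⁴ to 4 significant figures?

The section: 3.2 × 3.2, A = 10.24 in², y = 1.6 in, Ī = 8.73813 in⁴.
Transfer it to the base of the section using Ī + A·d² with d = y − 0:
  the section: d = 1.6 in → contributes +34.9525 in⁴
Total I = 34.9525 in⁴.

I_base ≈ 34.95 in⁴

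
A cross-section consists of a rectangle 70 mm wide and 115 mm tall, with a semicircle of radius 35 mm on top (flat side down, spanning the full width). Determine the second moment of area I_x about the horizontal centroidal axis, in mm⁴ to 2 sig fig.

Decompose the section into non-overlapping parts with the origin at the bottom-left of its bounding rectangle.
Rectangular body: 70 × 115, A = 8 050 mm², y = 57.5 mm, Ī = 8 871 771 mm⁴.
Semicircular cap: semicircle r = 35, A = 1 924 mm², y = 129.9 mm, Ī = 164 704 mm⁴.
Centroid: ȳ = ΣA·y / ΣA = 71.46 mm.
Transfer each piece to the horizontal centroidal axis using Ī + A·d² with d = y − 71.46:
  rectangular body: d = -13.96 mm → contributes +10 440 255 mm⁴
  semicircular cap: d = 58.4 mm → contributes +6 726 459 mm⁴
Total I = 17 166 714 mm⁴.

I_x ≈ 1.7 × 10⁷ mm⁴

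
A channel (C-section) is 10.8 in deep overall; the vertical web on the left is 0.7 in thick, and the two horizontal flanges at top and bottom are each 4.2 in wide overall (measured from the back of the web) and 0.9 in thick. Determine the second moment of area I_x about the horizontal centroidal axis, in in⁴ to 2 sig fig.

I_x ≈ 230 in⁴

Split into non-overlapping primitives; take the origin at the lower-left of the bounding box.
Web: 0.7 × 10.8, A = 7.56 in², y = 5.4 in, Ī = 73.48 in⁴.
Top flange (beyond web): 3.5 × 0.9, A = 3.15 in², y = 10.35 in, Ī = 0.2126 in⁴.
Bottom flange (beyond web): 3.5 × 0.9, A = 3.15 in², y = 0.45 in, Ī = 0.2126 in⁴.
By symmetry the centroid is at mid-height, ȳ = 5.4 in.
Transfer each piece to the horizontal centroidal axis using Ī + A·d² with d = y − 5.4:
  web: d = 0 in → contributes +73.48 in⁴
  top flange (beyond web): d = 4.95 in → contributes +77.4 in⁴
  bottom flange (beyond web): d = -4.95 in → contributes +77.4 in⁴
Total I = 228.3 in⁴.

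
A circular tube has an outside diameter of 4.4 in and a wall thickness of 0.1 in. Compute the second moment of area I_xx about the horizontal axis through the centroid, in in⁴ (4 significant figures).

Decompose the section into non-overlapping parts with the origin at the bottom-left of its bounding rectangle.
Outer circle: ⌀4.4, A = 15.2053 in², y = 2.2 in, Ī = 18.3984 in⁴.
Bore (subtracted): ⌀4.2, A = 13.8544 in², y = 2.2 in, Ī = 15.2745 in⁴.
By symmetry the centroid is at mid-height, ȳ = 2.2 in.
All pieces are centred on the horizontal axis through the centroid, so I = ΣĪ (holes subtracted) = 3.12392 in⁴.

I_xx ≈ 3.124 in⁴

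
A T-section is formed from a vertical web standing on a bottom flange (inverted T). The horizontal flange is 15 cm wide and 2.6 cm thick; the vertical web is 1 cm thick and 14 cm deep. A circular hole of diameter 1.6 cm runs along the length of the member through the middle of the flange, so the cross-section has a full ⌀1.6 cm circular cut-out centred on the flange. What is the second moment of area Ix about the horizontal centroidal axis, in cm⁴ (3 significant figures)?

Break the section into simple shapes (no overlaps), measuring from the bottom-left corner of the bounding box.
Flange: 15 × 2.6, A = 39 cm², y = 1.3 cm, Ī = 21.97 cm⁴.
Web: 1 × 14, A = 14 cm², y = 9.6 cm, Ī = 228.67 cm⁴.
Hole (subtracted): ⌀1.6, A = 2.0106 cm², y = 1.3 cm, Ī = 0.3217 cm⁴.
Centroid: ȳ = ΣA·y / ΣA = 3.5789 cm.
Transfer each piece to the horizontal centroidal axis using Ī + A·d² with d = y − 3.5789:
  flange: d = -2.2789 cm → contributes +224.51 cm⁴
  web: d = 6.0211 cm → contributes +736.22 cm⁴
  hole: d = -2.2789 cm → contributes −10.764 cm⁴
Total I = 949.97 cm⁴.

Ix ≈ 950 cm⁴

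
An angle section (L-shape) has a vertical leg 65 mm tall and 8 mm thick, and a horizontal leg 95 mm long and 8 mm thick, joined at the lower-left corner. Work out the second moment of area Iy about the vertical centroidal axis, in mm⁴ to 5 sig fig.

Iy ≈ 1.1133 × 10⁶ mm⁴

Break the section into simple shapes (no overlaps), measuring from the bottom-left corner of the bounding box.
Vertical leg: 8 × 65, A = 520 mm², x = 4 mm, Ī = 2773.333 mm⁴.
Horizontal leg (remainder): 87 × 8, A = 696 mm², x = 51.5 mm, Ī = 439 002 mm⁴.
Centroid: x̄ = ΣA·x / ΣA = 31.1875 mm.
Transfer each piece to the vertical centroidal axis using Ī + A·d² with d = x − 31.1875:
  vertical leg: d = -27.1875 mm → contributes +387136.6 mm⁴
  horizontal leg (remainder): d = 20.3125 mm → contributes +726 170 mm⁴
Total I = 1 113 307 mm⁴.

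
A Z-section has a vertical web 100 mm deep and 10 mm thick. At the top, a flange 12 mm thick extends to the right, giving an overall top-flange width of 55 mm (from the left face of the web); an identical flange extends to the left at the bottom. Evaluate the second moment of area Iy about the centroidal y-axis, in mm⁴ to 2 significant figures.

Iy ≈ 1.0 × 10⁶ mm⁴

Treat the section as a set of non-overlapping primitives; coordinates are from the bounding-box lower-left.
Web: 10 × 100, A = 1 000 mm², x = 50 mm, Ī = 8 333 mm⁴.
Top flange (beyond web): 45 × 12, A = 540 mm², x = 77.5 mm, Ī = 91 125 mm⁴.
Bottom flange (beyond web): 45 × 12, A = 540 mm², x = 22.5 mm, Ī = 91 125 mm⁴.
Centroid: x̄ = ΣA·x / ΣA = 50 mm.
Transfer each piece to the centroidal y-axis using Ī + A·d² with d = x − 50:
  web: d = 0 mm → contributes +8 333 mm⁴
  top flange (beyond web): d = 27.5 mm → contributes +499 500 mm⁴
  bottom flange (beyond web): d = -27.5 mm → contributes +499 500 mm⁴
Total I = 1 007 333 mm⁴.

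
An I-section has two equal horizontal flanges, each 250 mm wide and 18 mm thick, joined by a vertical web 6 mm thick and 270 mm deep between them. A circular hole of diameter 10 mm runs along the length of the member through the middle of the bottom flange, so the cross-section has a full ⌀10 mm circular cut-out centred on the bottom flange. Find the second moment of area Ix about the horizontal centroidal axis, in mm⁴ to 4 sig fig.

Ix ≈ 1.951 × 10⁸ mm⁴

Split into non-overlapping primitives; take the origin at the lower-left of the bounding box.
Bottom flange: 250 × 18, A = 4 500 mm², y = 9 mm, Ī = 121 500 mm⁴.
Web: 6 × 270, A = 1 620 mm², y = 153 mm, Ī = 9 841 500 mm⁴.
Top flange: 250 × 18, A = 4 500 mm², y = 297 mm, Ī = 121 500 mm⁴.
Hole (subtracted): ⌀10, A = 78.5398 mm², y = 9 mm, Ī = 490.874 mm⁴.
Centroid: ȳ = ΣA·y / ΣA = 154.073 mm.
Transfer each piece to the horizontal centroidal axis using Ī + A·d² with d = y − 154.073:
  bottom flange: d = -145.073 mm → contributes +94 829 134 mm⁴
  web: d = -1.07288 mm → contributes +9 843 365 mm⁴
  top flange: d = 142.927 mm → contributes +92 048 226 mm⁴
  hole: d = -145.073 mm → contributes −1 653 451 mm⁴
Total I = 195 067 273 mm⁴.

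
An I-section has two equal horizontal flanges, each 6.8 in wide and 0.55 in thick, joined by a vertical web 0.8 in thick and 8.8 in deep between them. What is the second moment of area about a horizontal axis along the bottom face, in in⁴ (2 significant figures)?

I_base ≈ 560 in⁴

Treat the section as a set of non-overlapping primitives; coordinates are from the bounding-box lower-left.
Bottom flange: 6.8 × 0.55, A = 3.74 in², y = 0.275 in, Ī = 0.09428 in⁴.
Web: 0.8 × 8.8, A = 7.04 in², y = 4.95 in, Ī = 45.43 in⁴.
Top flange: 6.8 × 0.55, A = 3.74 in², y = 9.625 in, Ī = 0.09428 in⁴.
Transfer each piece to the bottom edge using Ī + A·d² with d = y − 0:
  bottom flange: d = 0.275 in → contributes +0.3771 in⁴
  web: d = 4.95 in → contributes +217.9 in⁴
  top flange: d = 9.625 in → contributes +346.6 in⁴
Total I = 564.9 in⁴.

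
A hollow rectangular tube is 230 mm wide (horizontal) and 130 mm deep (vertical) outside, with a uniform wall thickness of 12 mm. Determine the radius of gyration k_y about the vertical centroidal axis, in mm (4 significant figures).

k_y ≈ 82.28 mm

Split into non-overlapping primitives; take the origin at the lower-left of the bounding box.
Outer rectangle: 230 × 130, A = 29 900 mm², x = 115 mm, Ī = 131 809 167 mm⁴.
Inner void (subtracted): 206 × 106, A = 21 836 mm², x = 115 mm, Ī = 77 219 375 mm⁴.
By symmetry the centroid is at mid-width, x̄ = 115 mm.
All pieces are centred on the vertical centroidal axis, so I = ΣĪ (holes subtracted) = 54 589 792 mm⁴.
Radius of gyration: k = √(I/A) = √(54 589 792 / 8 064) = 82.2774 mm.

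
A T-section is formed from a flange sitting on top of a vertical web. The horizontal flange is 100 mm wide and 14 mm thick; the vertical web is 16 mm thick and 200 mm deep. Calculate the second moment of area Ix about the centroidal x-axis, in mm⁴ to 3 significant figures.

Split into non-overlapping primitives; take the origin at the lower-left of the bounding box.
Flange: 100 × 14, A = 1 400 mm², y = 207 mm, Ī = 22 867 mm⁴.
Web: 16 × 200, A = 3 200 mm², y = 100 mm, Ī = 10 666 667 mm⁴.
Centroid: ȳ = ΣA·y / ΣA = 132.57 mm.
Transfer each piece to the centroidal x-axis using Ī + A·d² with d = y − 132.57:
  flange: d = 74.435 mm → contributes +7 779 618 mm⁴
  web: d = -32.565 mm → contributes +14 060 245 mm⁴
Total I = 21 839 864 mm⁴.

Ix ≈ 2.18 × 10⁷ mm⁴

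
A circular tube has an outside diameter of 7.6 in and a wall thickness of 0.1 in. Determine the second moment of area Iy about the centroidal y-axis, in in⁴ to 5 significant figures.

Iy ≈ 16.570 in⁴

Split into non-overlapping primitives; take the origin at the lower-left of the bounding box.
Outer circle: ⌀7.6, A = 45.3646 in², x = 3.8 in, Ī = 163.7662 in⁴.
Bore (subtracted): ⌀7.4, A = 43.0084 in², x = 3.8 in, Ī = 147.1963 in⁴.
By symmetry the centroid is at mid-width, x̄ = 3.8 in.
All pieces are centred on the centroidal y-axis, so I = ΣĪ (holes subtracted) = 16.56994 in⁴.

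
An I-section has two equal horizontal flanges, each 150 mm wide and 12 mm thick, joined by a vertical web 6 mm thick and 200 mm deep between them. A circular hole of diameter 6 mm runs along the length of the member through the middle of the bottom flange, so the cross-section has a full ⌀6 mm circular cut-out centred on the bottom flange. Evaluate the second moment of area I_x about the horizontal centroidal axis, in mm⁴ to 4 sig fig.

Break the section into simple shapes (no overlaps), measuring from the bottom-left corner of the bounding box.
Bottom flange: 150 × 12, A = 1 800 mm², y = 6 mm, Ī = 21 600 mm⁴.
Web: 6 × 200, A = 1 200 mm², y = 112 mm, Ī = 4 000 000 mm⁴.
Top flange: 150 × 12, A = 1 800 mm², y = 218 mm, Ī = 21 600 mm⁴.
Hole (subtracted): ⌀6, A = 28.2743 mm², y = 6 mm, Ī = 63.6173 mm⁴.
Centroid: ȳ = ΣA·y / ΣA = 112.628 mm.
Transfer each piece to the horizontal centroidal axis using Ī + A·d² with d = y − 112.628:
  bottom flange: d = -106.628 mm → contributes +20 486 790 mm⁴
  web: d = -0.628091 mm → contributes +4 000 473 mm⁴
  top flange: d = 105.372 mm → contributes +20 007 430 mm⁴
  hole: d = -106.628 mm → contributes −321 530 mm⁴
Total I = 44 173 164 mm⁴.

I_x ≈ 4.417 × 10⁷ mm⁴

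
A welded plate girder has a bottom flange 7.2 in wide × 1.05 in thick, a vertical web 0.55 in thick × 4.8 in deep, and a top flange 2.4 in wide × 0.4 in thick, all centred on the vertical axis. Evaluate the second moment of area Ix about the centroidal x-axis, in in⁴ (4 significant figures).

Ix ≈ 42.46 in⁴

Break the section into simple shapes (no overlaps), measuring from the bottom-left corner of the bounding box.
Bottom plate: 7.2 × 1.05, A = 7.56 in², y = 0.525 in, Ī = 0.694575 in⁴.
Web plate: 0.55 × 4.8, A = 2.64 in², y = 3.45 in, Ī = 5.0688 in⁴.
Top plate: 2.4 × 0.4, A = 0.96 in², y = 6.05 in, Ī = 0.0128 in⁴.
Centroid: ȳ = ΣA·y / ΣA = 1.6922 in.
Transfer each piece to the centroidal x-axis using Ī + A·d² with d = y − 1.6922:
  bottom plate: d = -1.1672 in → contributes +10.9941 in⁴
  web plate: d = 1.7578 in → contributes +13.226 in⁴
  top plate: d = 4.3578 in → contributes +18.2436 in⁴
Total I = 42.4636 in⁴.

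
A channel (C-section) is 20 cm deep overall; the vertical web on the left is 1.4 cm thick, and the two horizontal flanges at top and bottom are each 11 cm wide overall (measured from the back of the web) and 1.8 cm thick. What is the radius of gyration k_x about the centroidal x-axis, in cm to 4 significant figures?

k_x ≈ 7.798 cm

Decompose the section into non-overlapping parts with the origin at the bottom-left of its bounding rectangle.
Web: 1.4 × 20, A = 28 cm², y = 10 cm, Ī = 933.333 cm⁴.
Top flange (beyond web): 9.6 × 1.8, A = 17.28 cm², y = 19.1 cm, Ī = 4.6656 cm⁴.
Bottom flange (beyond web): 9.6 × 1.8, A = 17.28 cm², y = 0.9 cm, Ī = 4.6656 cm⁴.
By symmetry the centroid is at mid-height, ȳ = 10 cm.
Transfer each piece to the centroidal x-axis using Ī + A·d² with d = y − 10:
  web: d = 0 cm → contributes +933.333 cm⁴
  top flange (beyond web): d = 9.1 cm → contributes +1435.62 cm⁴
  bottom flange (beyond web): d = -9.1 cm → contributes +1435.62 cm⁴
Total I = 3804.58 cm⁴.
Radius of gyration: k = √(I/A) = √(3804.58 / 62.56) = 7.79839 cm.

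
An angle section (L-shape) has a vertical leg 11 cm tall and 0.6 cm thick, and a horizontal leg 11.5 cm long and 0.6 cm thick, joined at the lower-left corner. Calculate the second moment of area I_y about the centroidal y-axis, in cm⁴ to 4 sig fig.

I_y ≈ 173.6 cm⁴

Treat the section as a set of non-overlapping primitives; coordinates are from the bounding-box lower-left.
Vertical leg: 0.6 × 11, A = 6.6 cm², x = 0.3 cm, Ī = 0.198 cm⁴.
Horizontal leg (remainder): 10.9 × 0.6, A = 6.54 cm², x = 6.05 cm, Ī = 64.7515 cm⁴.
Centroid: x̄ = ΣA·x / ΣA = 3.16187 cm.
Transfer each piece to the centroidal y-axis using Ī + A·d² with d = x − 3.16187:
  vertical leg: d = -2.86187 cm → contributes +54.2541 cm⁴
  horizontal leg (remainder): d = 2.88813 cm → contributes +119.303 cm⁴
Total I = 173.557 cm⁴.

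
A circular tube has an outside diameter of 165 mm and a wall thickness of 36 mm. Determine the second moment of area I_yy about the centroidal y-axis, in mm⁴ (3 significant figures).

I_yy ≈ 3.27 × 10⁷ mm⁴

Split into non-overlapping primitives; take the origin at the lower-left of the bounding box.
Outer circle: ⌀165, A = 21 382 mm², x = 82.5 mm, Ī = 36 383 601 mm⁴.
Bore (subtracted): ⌀93, A = 6792.9 mm², x = 82.5 mm, Ī = 3 671 992 mm⁴.
By symmetry the centroid is at mid-width, x̄ = 82.5 mm.
All pieces are centred on the centroidal y-axis, so I = ΣĪ (holes subtracted) = 32 711 609 mm⁴.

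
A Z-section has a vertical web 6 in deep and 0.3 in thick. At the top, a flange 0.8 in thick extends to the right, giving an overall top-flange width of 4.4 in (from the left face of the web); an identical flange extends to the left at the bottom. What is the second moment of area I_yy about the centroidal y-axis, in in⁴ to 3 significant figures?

I_yy ≈ 41.0 in⁴

Break the section into simple shapes (no overlaps), measuring from the bottom-left corner of the bounding box.
Web: 0.3 × 6, A = 1.8 in², x = 4.25 in, Ī = 0.0135 in⁴.
Top flange (beyond web): 4.1 × 0.8, A = 3.28 in², x = 6.45 in, Ī = 4.5947 in⁴.
Bottom flange (beyond web): 4.1 × 0.8, A = 3.28 in², x = 2.05 in, Ī = 4.5947 in⁴.
Centroid: x̄ = ΣA·x / ΣA = 4.25 in.
Transfer each piece to the centroidal y-axis using Ī + A·d² with d = x − 4.25:
  web: d = 0 in → contributes +0.0135 in⁴
  top flange (beyond web): d = 2.2 in → contributes +20.47 in⁴
  bottom flange (beyond web): d = -2.2 in → contributes +20.47 in⁴
Total I = 40.953 in⁴.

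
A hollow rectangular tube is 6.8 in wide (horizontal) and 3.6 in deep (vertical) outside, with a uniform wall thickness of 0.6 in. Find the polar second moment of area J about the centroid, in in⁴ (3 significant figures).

J ≈ 79.2 in⁴

Split into non-overlapping primitives; take the origin at the lower-left of the bounding box.
Outer rectangle: 6.8 × 3.6, A = 24.48 in², y = 1.8 in, Ī = 26.438 in⁴.
Inner void (subtracted): 5.6 × 2.4, A = 13.44 in², y = 1.8 in, Ī = 6.4512 in⁴.
By symmetry the centroid is at mid-height, ȳ = 1.8 in.
All pieces are centred on the centroidal x-axis, so I = ΣĪ (holes subtracted) = 19.987 in⁴.
Repeating about the centroidal y-axis gives I_y = 59.206 in⁴.
Polar second moment: J = I_x + I_y = 79.194 in⁴.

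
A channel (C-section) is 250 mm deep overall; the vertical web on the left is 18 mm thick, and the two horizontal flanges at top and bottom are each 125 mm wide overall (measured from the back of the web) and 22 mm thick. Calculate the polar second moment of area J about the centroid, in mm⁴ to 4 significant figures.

J ≈ 9.841 × 10⁷ mm⁴

Treat the section as a set of non-overlapping primitives; coordinates are from the bounding-box lower-left.
Web: 18 × 250, A = 4 500 mm², y = 125 mm, Ī = 23 437 500 mm⁴.
Top flange (beyond web): 107 × 22, A = 2 354 mm², y = 239 mm, Ī = 94944.7 mm⁴.
Bottom flange (beyond web): 107 × 22, A = 2 354 mm², y = 11 mm, Ī = 94944.7 mm⁴.
By symmetry the centroid is at mid-height, ȳ = 125 mm.
Transfer each piece to the centroidal x-axis using Ī + A·d² with d = y − 125:
  web: d = 0 mm → contributes +23 437 500 mm⁴
  top flange (beyond web): d = 114 mm → contributes +30 687 529 mm⁴
  bottom flange (beyond web): d = -114 mm → contributes +30 687 529 mm⁴
Total I = 84 812 557 mm⁴.
For the y-axis: x̄ = 40.9559 mm.
Repeating about the centroidal y-axis gives I_y = 13 600 923 mm⁴.
Polar second moment: J = I_x + I_y = 98 413 481 mm⁴.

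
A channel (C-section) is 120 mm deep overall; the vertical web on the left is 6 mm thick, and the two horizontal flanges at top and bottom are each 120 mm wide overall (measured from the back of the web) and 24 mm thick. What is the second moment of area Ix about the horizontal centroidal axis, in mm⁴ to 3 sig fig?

Split into non-overlapping primitives; take the origin at the lower-left of the bounding box.
Web: 6 × 120, A = 720 mm², y = 60 mm, Ī = 864 000 mm⁴.
Top flange (beyond web): 114 × 24, A = 2 736 mm², y = 108 mm, Ī = 131 328 mm⁴.
Bottom flange (beyond web): 114 × 24, A = 2 736 mm², y = 12 mm, Ī = 131 328 mm⁴.
By symmetry the centroid is at mid-height, ȳ = 60 mm.
Transfer each piece to the horizontal centroidal axis using Ī + A·d² with d = y − 60:
  web: d = 0 mm → contributes +864 000 mm⁴
  top flange (beyond web): d = 48 mm → contributes +6 435 072 mm⁴
  bottom flange (beyond web): d = -48 mm → contributes +6 435 072 mm⁴
Total I = 13 734 144 mm⁴.

Ix ≈ 1.37 × 10⁷ mm⁴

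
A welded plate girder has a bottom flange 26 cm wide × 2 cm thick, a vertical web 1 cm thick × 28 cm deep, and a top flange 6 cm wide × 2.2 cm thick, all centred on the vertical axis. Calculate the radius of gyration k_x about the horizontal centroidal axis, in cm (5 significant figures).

k_x ≈ 11.785 cm

Break the section into simple shapes (no overlaps), measuring from the bottom-left corner of the bounding box.
Bottom plate: 26 × 2, A = 52 cm², y = 1 cm, Ī = 17.33333 cm⁴.
Web plate: 1 × 28, A = 28 cm², y = 16 cm, Ī = 1829.333 cm⁴.
Top plate: 6 × 2.2, A = 13.2 cm², y = 31.1 cm, Ī = 5.324 cm⁴.
Centroid: ȳ = ΣA·y / ΣA = 9.769528 cm.
Transfer each piece to the horizontal centroidal axis using Ī + A·d² with d = y − 9.769528:
  bottom plate: d = -8.769528 cm → contributes +4016.374 cm⁴
  web plate: d = 6.230472 cm → contributes +2916.259 cm⁴
  top plate: d = 21.33047 cm → contributes +6011.179 cm⁴
Total I = 12943.81 cm⁴.
Radius of gyration: k = √(I/A) = √(12943.81 / 93.2) = 11.78483 cm.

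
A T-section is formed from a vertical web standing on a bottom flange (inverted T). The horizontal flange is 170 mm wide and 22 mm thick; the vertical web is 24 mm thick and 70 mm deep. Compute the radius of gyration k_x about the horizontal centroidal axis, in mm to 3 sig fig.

k_x ≈ 24.6 mm

Break the section into simple shapes (no overlaps), measuring from the bottom-left corner of the bounding box.
Flange: 170 × 22, A = 3 740 mm², y = 11 mm, Ī = 150 847 mm⁴.
Web: 24 × 70, A = 1 680 mm², y = 57 mm, Ī = 686 000 mm⁴.
Centroid: ȳ = ΣA·y / ΣA = 25.258 mm.
Transfer each piece to the horizontal centroidal axis using Ī + A·d² with d = y − 25.258:
  flange: d = -14.258 mm → contributes +911 186 mm⁴
  web: d = 31.742 mm → contributes +2 378 659 mm⁴
Total I = 3 289 845 mm⁴.
Radius of gyration: k = √(I/A) = √(3 289 845 / 5 420) = 24.637 mm.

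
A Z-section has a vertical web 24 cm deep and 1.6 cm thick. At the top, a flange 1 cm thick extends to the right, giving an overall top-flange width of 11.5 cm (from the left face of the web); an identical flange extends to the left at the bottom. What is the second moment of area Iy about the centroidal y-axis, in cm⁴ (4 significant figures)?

Break the section into simple shapes (no overlaps), measuring from the bottom-left corner of the bounding box.
Web: 1.6 × 24, A = 38.4 cm², x = 10.7 cm, Ī = 8.192 cm⁴.
Top flange (beyond web): 9.9 × 1, A = 9.9 cm², x = 16.45 cm, Ī = 80.8583 cm⁴.
Bottom flange (beyond web): 9.9 × 1, A = 9.9 cm², x = 4.95 cm, Ī = 80.8583 cm⁴.
Centroid: x̄ = ΣA·x / ΣA = 10.7 cm.
Transfer each piece to the centroidal y-axis using Ī + A·d² with d = x − 10.7:
  web: d = 0 cm → contributes +8.192 cm⁴
  top flange (beyond web): d = 5.75 cm → contributes +408.177 cm⁴
  bottom flange (beyond web): d = -5.75 cm → contributes +408.177 cm⁴
Total I = 824.546 cm⁴.

Iy ≈ 824.5 cm⁴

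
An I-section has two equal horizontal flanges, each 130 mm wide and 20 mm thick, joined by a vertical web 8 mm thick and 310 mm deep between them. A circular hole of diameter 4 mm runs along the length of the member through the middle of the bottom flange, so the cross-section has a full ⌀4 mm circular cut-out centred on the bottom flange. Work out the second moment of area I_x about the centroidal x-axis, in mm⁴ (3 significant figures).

I_x ≈ 1.61 × 10⁸ mm⁴

Treat the section as a set of non-overlapping primitives; coordinates are from the bounding-box lower-left.
Bottom flange: 130 × 20, A = 2 600 mm², y = 10 mm, Ī = 86 667 mm⁴.
Web: 8 × 310, A = 2 480 mm², y = 175 mm, Ī = 19 860 667 mm⁴.
Top flange: 130 × 20, A = 2 600 mm², y = 340 mm, Ī = 86 667 mm⁴.
Hole (subtracted): ⌀4, A = 12.566 mm², y = 10 mm, Ī = 12.566 mm⁴.
Centroid: ȳ = ΣA·y / ΣA = 175.27 mm.
Transfer each piece to the centroidal x-axis using Ī + A·d² with d = y − 175.27:
  bottom flange: d = -165.27 mm → contributes +71 103 880 mm⁴
  web: d = -0.27042 mm → contributes +19 860 848 mm⁴
  top flange: d = 164.73 mm → contributes +70 639 834 mm⁴
  hole: d = -165.27 mm → contributes −343 254 mm⁴
Total I = 161 261 307 mm⁴.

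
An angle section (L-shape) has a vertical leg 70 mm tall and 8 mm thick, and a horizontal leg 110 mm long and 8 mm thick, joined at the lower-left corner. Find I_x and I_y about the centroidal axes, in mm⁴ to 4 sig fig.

Decompose the section into non-overlapping parts with the origin at the bottom-left of its bounding rectangle.
Vertical leg: 8 × 70, A = 560 mm², y = 35 mm, Ī = 228 667 mm⁴.
Horizontal leg (remainder): 102 × 8, A = 816 mm², y = 4 mm, Ī = 4 352 mm⁴.
Centroid: ȳ = ΣA·y / ΣA = 16.6163 mm.
Transfer each piece to the centroidal x-axis using Ī + A·d² with d = y − 16.6163:
  vertical leg: d = 18.3837 mm → contributes +417 925 mm⁴
  horizontal leg (remainder): d = -12.6163 mm → contributes +134 235 mm⁴
Total I = 552 160 mm⁴.
For the y-axis: x̄ = 36.6163 mm.
Repeating about the centroidal y-axis gives I_y = 1 715 040 mm⁴.

I_x ≈ 5.522 × 10⁵ mm⁴, I_y ≈ 1.715 × 10⁶ mm⁴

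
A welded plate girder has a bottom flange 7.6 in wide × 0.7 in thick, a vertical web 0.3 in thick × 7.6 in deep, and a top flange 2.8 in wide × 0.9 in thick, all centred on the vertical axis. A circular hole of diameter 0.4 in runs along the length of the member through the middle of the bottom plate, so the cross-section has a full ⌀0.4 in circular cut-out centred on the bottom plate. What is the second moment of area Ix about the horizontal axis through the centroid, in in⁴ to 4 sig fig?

Ix ≈ 134.6 in⁴

Split into non-overlapping primitives; take the origin at the lower-left of the bounding box.
Bottom plate: 7.6 × 0.7, A = 5.32 in², y = 0.35 in, Ī = 0.217233 in⁴.
Web plate: 0.3 × 7.6, A = 2.28 in², y = 4.5 in, Ī = 10.9744 in⁴.
Top plate: 2.8 × 0.9, A = 2.52 in², y = 8.75 in, Ī = 0.1701 in⁴.
Hole (subtracted): ⌀0.4, A = 0.125664 in², y = 0.35 in, Ī = 0.00125664 in⁴.
Centroid: ȳ = ΣA·y / ΣA = 3.41474 in.
Transfer each piece to the horizontal axis through the centroid using Ī + A·d² with d = y − 3.41474:
  bottom plate: d = -3.06474 in → contributes +50.1859 in⁴
  web plate: d = 1.08526 in → contributes +13.6598 in⁴
  top plate: d = 5.33526 in → contributes +71.902 in⁴
  hole: d = -3.06474 in → contributes −1.18157 in⁴
Total I = 134.566 in⁴.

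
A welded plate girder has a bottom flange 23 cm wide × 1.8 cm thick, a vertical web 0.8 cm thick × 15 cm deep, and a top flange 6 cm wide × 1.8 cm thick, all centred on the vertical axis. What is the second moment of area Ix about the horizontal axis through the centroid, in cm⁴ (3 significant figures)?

Ix ≈ 2890 cm⁴

Break the section into simple shapes (no overlaps), measuring from the bottom-left corner of the bounding box.
Bottom plate: 23 × 1.8, A = 41.4 cm², y = 0.9 cm, Ī = 11.178 cm⁴.
Web plate: 0.8 × 15, A = 12 cm², y = 9.3 cm, Ī = 225 cm⁴.
Top plate: 6 × 1.8, A = 10.8 cm², y = 17.7 cm, Ī = 2.916 cm⁴.
Centroid: ȳ = ΣA·y / ΣA = 5.2963 cm.
Transfer each piece to the horizontal axis through the centroid using Ī + A·d² with d = y − 5.2963:
  bottom plate: d = -4.3963 cm → contributes +811.32 cm⁴
  web plate: d = 4.0037 cm → contributes +417.36 cm⁴
  top plate: d = 12.404 cm → contributes +1664.5 cm⁴
Total I = 2893.2 cm⁴.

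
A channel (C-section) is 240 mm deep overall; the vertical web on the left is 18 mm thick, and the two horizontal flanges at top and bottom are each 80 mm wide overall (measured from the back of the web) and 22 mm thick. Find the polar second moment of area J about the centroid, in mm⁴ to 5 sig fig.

J ≈ 5.6923 × 10⁷ mm⁴

Decompose the section into non-overlapping parts with the origin at the bottom-left of its bounding rectangle.
Web: 18 × 240, A = 4 320 mm², y = 120 mm, Ī = 20 736 000 mm⁴.
Top flange (beyond web): 62 × 22, A = 1 364 mm², y = 229 mm, Ī = 55014.67 mm⁴.
Bottom flange (beyond web): 62 × 22, A = 1 364 mm², y = 11 mm, Ī = 55014.67 mm⁴.
By symmetry the centroid is at mid-height, ȳ = 120 mm.
Transfer each piece to the centroidal x-axis using Ī + A·d² with d = y − 120:
  web: d = 0 mm → contributes +20 736 000 mm⁴
  top flange (beyond web): d = 109 mm → contributes +16 260 699 mm⁴
  bottom flange (beyond web): d = -109 mm → contributes +16 260 699 mm⁴
Total I = 53 257 397 mm⁴.
For the y-axis: x̄ = 24.48241 mm.
Repeating about the centroidal y-axis gives I_y = 3 665 869 mm⁴.
Polar second moment: J = I_x + I_y = 56 923 266 mm⁴.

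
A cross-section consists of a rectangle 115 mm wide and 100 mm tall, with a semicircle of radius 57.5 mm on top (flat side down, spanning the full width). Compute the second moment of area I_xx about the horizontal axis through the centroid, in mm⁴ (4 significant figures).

Decompose the section into non-overlapping parts with the origin at the bottom-left of its bounding rectangle.
Rectangular body: 115 × 100, A = 11 500 mm², y = 50 mm, Ī = 9 583 333 mm⁴.
Semicircular cap: semicircle r = 57.5, A = 5193.45 mm², y = 124.404 mm, Ī = 1 199 785 mm⁴.
Centroid: ȳ = ΣA·y / ΣA = 73.1475 mm.
Transfer each piece to the horizontal axis through the centroid using Ī + A·d² with d = y − 73.1475:
  rectangular body: d = -23.1475 mm → contributes +15 745 121 mm⁴
  semicircular cap: d = 51.2562 mm → contributes +14 844 015 mm⁴
Total I = 30 589 136 mm⁴.

I_xx ≈ 3.059 × 10⁷ mm⁴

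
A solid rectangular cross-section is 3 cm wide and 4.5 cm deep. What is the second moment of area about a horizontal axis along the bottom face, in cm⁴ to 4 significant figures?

I_base ≈ 91.13 cm⁴

The section: 3 × 4.5, A = 13.5 cm², y = 2.25 cm, Ī = 22.7813 cm⁴.
Transfer it to the base of the section using Ī + A·d² with d = y − 0:
  the section: d = 2.25 cm → contributes +91.125 cm⁴
Total I = 91.125 cm⁴.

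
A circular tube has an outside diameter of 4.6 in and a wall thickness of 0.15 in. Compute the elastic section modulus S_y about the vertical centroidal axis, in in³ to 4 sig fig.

S_y ≈ 2.259 in³

Break the section into simple shapes (no overlaps), measuring from the bottom-left corner of the bounding box.
Outer circle: ⌀4.6, A = 16.619 in², x = 2.3 in, Ī = 21.9787 in⁴.
Bore (subtracted): ⌀4.3, A = 14.522 in², x = 2.3 in, Ī = 16.782 in⁴.
By symmetry the centroid is at mid-width, x̄ = 2.3 in.
All pieces are centred on the vertical centroidal axis, so I = ΣĪ (holes subtracted) = 5.19666 in⁴.
Extreme fibre distance c = 2.3 in; S = I/c = 2.25942 in³.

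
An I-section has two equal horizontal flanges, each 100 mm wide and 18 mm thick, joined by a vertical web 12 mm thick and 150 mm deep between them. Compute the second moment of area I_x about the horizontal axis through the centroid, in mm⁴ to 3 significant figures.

Split into non-overlapping primitives; take the origin at the lower-left of the bounding box.
Bottom flange: 100 × 18, A = 1 800 mm², y = 9 mm, Ī = 48 600 mm⁴.
Web: 12 × 150, A = 1 800 mm², y = 93 mm, Ī = 3 375 000 mm⁴.
Top flange: 100 × 18, A = 1 800 mm², y = 177 mm, Ī = 48 600 mm⁴.
By symmetry the centroid is at mid-height, ȳ = 93 mm.
Transfer each piece to the horizontal axis through the centroid using Ī + A·d² with d = y − 93:
  bottom flange: d = -84 mm → contributes +12 749 400 mm⁴
  web: d = 0 mm → contributes +3 375 000 mm⁴
  top flange: d = 84 mm → contributes +12 749 400 mm⁴
Total I = 28 873 800 mm⁴.

I_x ≈ 2.89 × 10⁷ mm⁴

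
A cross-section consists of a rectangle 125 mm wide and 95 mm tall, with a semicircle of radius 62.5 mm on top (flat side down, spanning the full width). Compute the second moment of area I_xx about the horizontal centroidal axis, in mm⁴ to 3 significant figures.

I_xx ≈ 3.28 × 10⁷ mm⁴

Treat the section as a set of non-overlapping primitives; coordinates are from the bounding-box lower-left.
Rectangular body: 125 × 95, A = 11 875 mm², y = 47.5 mm, Ī = 8 930 990 mm⁴.
Semicircular cap: semicircle r = 62.5, A = 6135.9 mm², y = 121.53 mm, Ī = 1 674 758 mm⁴.
Centroid: ȳ = ΣA·y / ΣA = 72.719 mm.
Transfer each piece to the horizontal centroidal axis using Ī + A·d² with d = y − 72.719:
  rectangular body: d = -25.219 mm → contributes +16 483 442 mm⁴
  semicircular cap: d = 48.807 mm → contributes +16 291 201 mm⁴
Total I = 32 774 643 mm⁴.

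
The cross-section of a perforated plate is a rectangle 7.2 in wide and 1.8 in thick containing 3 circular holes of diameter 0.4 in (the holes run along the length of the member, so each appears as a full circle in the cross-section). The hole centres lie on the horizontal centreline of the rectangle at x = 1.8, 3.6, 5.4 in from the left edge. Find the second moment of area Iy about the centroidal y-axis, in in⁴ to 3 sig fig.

Iy ≈ 55.2 in⁴

Split into non-overlapping primitives; take the origin at the lower-left of the bounding box.
Plate: 7.2 × 1.8, A = 12.96 in², x = 3.6 in, Ī = 55.987 in⁴.
Hole 1 (subtracted): ⌀0.4, A = 0.12566 in², x = 1.8 in, Ī = 0.0012566 in⁴.
Hole 2 (subtracted): ⌀0.4, A = 0.12566 in², x = 3.6 in, Ī = 0.0012566 in⁴.
Hole 3 (subtracted): ⌀0.4, A = 0.12566 in², x = 5.4 in, Ī = 0.0012566 in⁴.
By symmetry the centroid is at mid-width, x̄ = 3.6 in.
Transfer each piece to the centroidal y-axis using Ī + A·d² with d = x − 3.6:
  plate: d = 0 in → contributes +55.987 in⁴
  hole 1: d = -1.8 in → contributes −0.40841 in⁴
  hole 2: d = 0 in → contributes −0.0012566 in⁴
  hole 3: d = 1.8 in → contributes −0.40841 in⁴
Total I = 55.169 in⁴.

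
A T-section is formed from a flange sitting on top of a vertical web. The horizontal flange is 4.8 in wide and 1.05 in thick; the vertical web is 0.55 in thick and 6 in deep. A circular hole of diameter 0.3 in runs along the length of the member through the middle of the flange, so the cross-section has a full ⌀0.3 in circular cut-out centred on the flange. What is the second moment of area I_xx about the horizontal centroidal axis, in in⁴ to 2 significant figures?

I_xx ≈ 35 in⁴

Decompose the section into non-overlapping parts with the origin at the bottom-left of its bounding rectangle.
Flange: 4.8 × 1.05, A = 5.04 in², y = 6.525 in, Ī = 0.4631 in⁴.
Web: 0.55 × 6, A = 3.3 in², y = 3 in, Ī = 9.9 in⁴.
Hole (subtracted): ⌀0.3, A = 0.07069 in², y = 6.525 in, Ī = 0.0003976 in⁴.
Centroid: ȳ = ΣA·y / ΣA = 5.118 in.
Transfer each piece to the horizontal centroidal axis using Ī + A·d² with d = y − 5.118:
  flange: d = 1.407 in → contributes +10.44 in⁴
  web: d = -2.118 in → contributes +24.71 in⁴
  hole: d = 1.407 in → contributes −0.1403 in⁴
Total I = 35 in⁴.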